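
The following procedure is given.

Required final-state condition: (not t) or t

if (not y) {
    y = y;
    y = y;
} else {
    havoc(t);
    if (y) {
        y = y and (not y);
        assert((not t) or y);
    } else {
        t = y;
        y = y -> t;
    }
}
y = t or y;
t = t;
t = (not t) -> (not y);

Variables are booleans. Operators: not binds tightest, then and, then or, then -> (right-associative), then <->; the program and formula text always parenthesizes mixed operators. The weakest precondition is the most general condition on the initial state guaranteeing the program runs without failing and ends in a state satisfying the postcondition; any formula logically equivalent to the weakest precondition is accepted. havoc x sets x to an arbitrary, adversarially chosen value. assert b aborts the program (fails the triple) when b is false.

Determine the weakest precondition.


Working backward. After the program, the postcondition (not t) or t must hold; in canonical form it is true.
Before t := (not t) -> (not y): true
Before t := t: true
Before y := t or y: true
Then branch requires true; else branch requires not y.
Before the if: y -> (not y)
Answer: WP = y -> (not y)


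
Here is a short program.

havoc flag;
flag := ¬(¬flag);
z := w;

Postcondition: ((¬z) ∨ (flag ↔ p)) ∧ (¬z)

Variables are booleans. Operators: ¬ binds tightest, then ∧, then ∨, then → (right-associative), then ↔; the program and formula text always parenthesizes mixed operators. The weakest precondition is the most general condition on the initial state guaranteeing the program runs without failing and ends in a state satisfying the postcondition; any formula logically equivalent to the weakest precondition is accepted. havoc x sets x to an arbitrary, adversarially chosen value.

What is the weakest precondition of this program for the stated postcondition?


Working backward. After the program, ((¬z) ∨ (flag ↔ p)) ∧ (¬z) must hold.
Before z := w: ((¬w) ∨ (flag ↔ p)) ∧ (¬w)
Before flag := ¬(¬flag): ((¬w) ∨ (flag ↔ p)) ∧ (¬w)
Before havoc flag: ((¬w) ∨ p) ∧ (¬w) ∧ ((¬w) ∨ (¬p))
Answer: WP = ((¬w) ∨ p) ∧ (¬w) ∧ ((¬w) ∨ (¬p))


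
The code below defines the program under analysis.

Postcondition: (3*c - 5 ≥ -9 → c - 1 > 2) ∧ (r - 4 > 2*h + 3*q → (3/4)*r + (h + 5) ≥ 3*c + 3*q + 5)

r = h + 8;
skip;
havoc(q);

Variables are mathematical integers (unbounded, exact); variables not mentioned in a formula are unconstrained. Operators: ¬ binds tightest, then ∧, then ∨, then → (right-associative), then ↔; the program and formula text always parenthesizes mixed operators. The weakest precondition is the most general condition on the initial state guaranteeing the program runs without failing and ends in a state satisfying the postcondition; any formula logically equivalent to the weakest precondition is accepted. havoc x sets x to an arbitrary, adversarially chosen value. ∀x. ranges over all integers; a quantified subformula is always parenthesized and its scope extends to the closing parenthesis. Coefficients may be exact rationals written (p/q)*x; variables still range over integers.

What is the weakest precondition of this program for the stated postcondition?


Working backward. After the program, the postcondition (3*c - 5 ≥ -9 → c - 1 > 2) ∧ (r - 4 > 2*h + 3*q → (3/4)*r + (h + 5) ≥ 3*c + 3*q + 5) must hold; in canonical form it is (3*c ≥ -4 → c > 3) ∧ (r > 2*h + 3*q + 4 → h + (3/4)*r ≥ 3*c + 3*q).
Before havoc q: ∀q_1. ((3*c ≥ -4 → c > 3) ∧ (r > 2*h + 3*q_1 + 4 → h + (3/4)*r ≥ 3*c + 3*q_1))
Before skip: ∀q_1. ((3*c ≥ -4 → c > 3) ∧ (r > 2*h + 3*q_1 + 4 → h + (3/4)*r ≥ 3*c + 3*q_1))
Before r := h + 8: ∀q_1. ((3*c ≥ -4 → c > 3) ∧ (h + 3*q_1 < 4 → (7/4)*h ≥ 3*c + 3*q_1 - 6))
Answer: WP = ∀q_1. ((3*c ≥ -4 → c > 3) ∧ (h + 3*q_1 < 4 → (7/4)*h ≥ 3*c + 3*q_1 - 6))


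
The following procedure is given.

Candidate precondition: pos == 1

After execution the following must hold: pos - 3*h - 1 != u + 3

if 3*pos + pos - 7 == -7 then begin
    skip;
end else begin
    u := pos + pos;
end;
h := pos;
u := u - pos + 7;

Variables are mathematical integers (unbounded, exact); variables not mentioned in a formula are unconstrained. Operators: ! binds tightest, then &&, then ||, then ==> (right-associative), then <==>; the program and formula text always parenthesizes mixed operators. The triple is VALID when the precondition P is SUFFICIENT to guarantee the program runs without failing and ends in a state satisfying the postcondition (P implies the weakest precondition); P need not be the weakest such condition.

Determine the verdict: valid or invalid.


Working backward. After the program, the postcondition pos - 3*h - 1 != u + 3 must hold; in canonical form it is pos != 3*h + u + 4.
Before u := u - pos + 7: 2*pos != 3*h + u + 11
Before h := pos: pos + u != -11
Then branch requires pos + u != -11; else branch requires 3*pos != -11.
Before the if: (4*pos == 0 ==> pos + u != -11) && ((!(4*pos == 0)) ==> 3*pos != -11)
The weakest precondition is (4*pos == 0 ==> pos + u != -11) && ((!(4*pos == 0)) ==> 3*pos != -11).
Check whether pos == 1 implies it.
Every state satisfying the precondition satisfies the weakest precondition: the implication holds.
Answer: valid


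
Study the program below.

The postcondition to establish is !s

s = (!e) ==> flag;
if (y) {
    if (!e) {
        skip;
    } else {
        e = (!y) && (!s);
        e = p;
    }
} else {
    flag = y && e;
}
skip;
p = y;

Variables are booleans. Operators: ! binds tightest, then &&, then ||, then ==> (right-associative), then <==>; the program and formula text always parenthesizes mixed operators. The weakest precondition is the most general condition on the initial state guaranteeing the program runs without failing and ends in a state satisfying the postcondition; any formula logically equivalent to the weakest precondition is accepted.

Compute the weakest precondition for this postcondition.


Working backward. After the program, !s must hold.
Before p := y: !s
Before skip: !s
Then branch requires ((!e) ==> (!s)) && (e ==> (!s)); else branch requires !s.
Before the if: (y ==> (((!e) ==> (!s)) && (e ==> (!s)))) && ((!y) ==> (!s))
Before s := (!e) ==> flag: (y ==> (((!e) ==> (!((!e) ==> flag))) && (e ==> (!((!e) ==> flag))))) && ((!y) ==> (!((!e) ==> flag)))
Answer: WP = (y ==> (((!e) ==> (!((!e) ==> flag))) && (e ==> (!((!e) ==> flag))))) && ((!y) ==> (!((!e) ==> flag)))


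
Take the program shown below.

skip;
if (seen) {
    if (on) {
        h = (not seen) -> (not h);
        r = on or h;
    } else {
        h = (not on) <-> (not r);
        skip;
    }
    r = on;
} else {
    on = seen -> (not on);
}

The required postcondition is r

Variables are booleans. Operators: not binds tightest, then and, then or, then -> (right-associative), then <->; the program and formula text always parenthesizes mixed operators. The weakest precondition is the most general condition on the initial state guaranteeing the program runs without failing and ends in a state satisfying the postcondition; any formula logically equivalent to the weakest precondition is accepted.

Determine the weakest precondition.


Working backward. After the program, r must hold.
Then branch requires (not on) -> on; else branch requires r.
Before the if: (seen -> ((not on) -> on)) and ((not seen) -> r)
Before skip: (seen -> ((not on) -> on)) and ((not seen) -> r)
Answer: WP = (seen -> ((not on) -> on)) and ((not seen) -> r)


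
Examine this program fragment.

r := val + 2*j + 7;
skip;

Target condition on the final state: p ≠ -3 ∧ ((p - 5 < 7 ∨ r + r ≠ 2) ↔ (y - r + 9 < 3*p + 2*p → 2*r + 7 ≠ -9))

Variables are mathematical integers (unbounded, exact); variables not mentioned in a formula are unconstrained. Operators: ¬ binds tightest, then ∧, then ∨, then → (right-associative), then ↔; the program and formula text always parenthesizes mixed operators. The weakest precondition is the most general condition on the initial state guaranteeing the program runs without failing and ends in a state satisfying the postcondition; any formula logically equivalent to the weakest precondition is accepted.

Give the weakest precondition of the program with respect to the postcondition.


Working backward. After the program, the postcondition p ≠ -3 ∧ ((p - 5 < 7 ∨ r + r ≠ 2) ↔ (y - r + 9 < 3*p + 2*p → 2*r + 7 ≠ -9)) must hold; in canonical form it is p ≠ -3 ∧ ((p < 12 ∨ 2*r ≠ 2) ↔ (y < 5*p + r - 9 → 2*r ≠ -16)).
Before skip: p ≠ -3 ∧ ((p < 12 ∨ 2*r ≠ 2) ↔ (y < 5*p + r - 9 → 2*r ≠ -16))
Before r := val + 2*j + 7: p ≠ -3 ∧ ((p < 12 ∨ 4*j + 2*val ≠ -12) ↔ (y < 2*j + 5*p + val - 2 → 4*j + 2*val ≠ -30))
Answer: WP = p ≠ -3 ∧ ((p < 12 ∨ 4*j + 2*val ≠ -12) ↔ (y < 2*j + 5*p + val - 2 → 4*j + 2*val ≠ -30))


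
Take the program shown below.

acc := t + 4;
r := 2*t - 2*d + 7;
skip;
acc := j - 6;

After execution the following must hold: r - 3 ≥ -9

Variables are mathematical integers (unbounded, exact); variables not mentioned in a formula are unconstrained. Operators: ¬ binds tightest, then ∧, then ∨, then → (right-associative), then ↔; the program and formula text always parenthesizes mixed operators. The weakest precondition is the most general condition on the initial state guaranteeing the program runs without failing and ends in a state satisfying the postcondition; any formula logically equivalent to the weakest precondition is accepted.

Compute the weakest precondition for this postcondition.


Working backward. After the program, the postcondition r - 3 ≥ -9 must hold; in canonical form it is r ≥ -6.
Before acc := j - 6: r ≥ -6
Before skip: r ≥ -6
Before r := 2*t - 2*d + 7: 2*t ≥ 2*d - 13
Before acc := t + 4: 2*t ≥ 2*d - 13
Answer: WP = 2*t ≥ 2*d - 13


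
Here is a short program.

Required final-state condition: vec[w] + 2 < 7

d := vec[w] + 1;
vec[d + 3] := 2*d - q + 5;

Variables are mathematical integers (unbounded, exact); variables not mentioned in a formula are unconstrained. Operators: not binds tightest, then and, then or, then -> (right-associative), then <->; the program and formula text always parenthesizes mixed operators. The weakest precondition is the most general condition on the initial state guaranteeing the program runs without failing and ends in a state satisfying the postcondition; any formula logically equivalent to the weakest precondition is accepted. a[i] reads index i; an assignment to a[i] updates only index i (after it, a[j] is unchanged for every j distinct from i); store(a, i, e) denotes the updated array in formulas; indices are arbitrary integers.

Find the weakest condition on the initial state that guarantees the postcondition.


Working backward. After the program, the postcondition vec[w] + 2 < 7 must hold; in canonical form it is vec[w] < 5.
Before vec[d + 3] := 2*d - q + 5: store(vec, d + 3, 2*d - q + 5)[w] < 5
Before d := vec[w] + 1: store(vec, vec[w] + 4, 2*vec[w] - q + 7)[w] < 5
Answer: WP = store(vec, vec[w] + 4, 2*vec[w] - q + 7)[w] < 5


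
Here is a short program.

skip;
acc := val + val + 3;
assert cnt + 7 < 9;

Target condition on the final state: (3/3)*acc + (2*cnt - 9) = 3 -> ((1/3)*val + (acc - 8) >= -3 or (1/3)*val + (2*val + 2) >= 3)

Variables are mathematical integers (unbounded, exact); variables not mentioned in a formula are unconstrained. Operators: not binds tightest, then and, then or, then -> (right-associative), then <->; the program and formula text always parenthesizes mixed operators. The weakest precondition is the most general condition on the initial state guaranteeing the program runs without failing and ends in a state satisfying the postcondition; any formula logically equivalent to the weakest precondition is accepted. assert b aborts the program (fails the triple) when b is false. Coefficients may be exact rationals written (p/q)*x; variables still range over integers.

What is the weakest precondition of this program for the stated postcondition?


Working backward. After the program, the postcondition (3/3)*acc + (2*cnt - 9) = 3 -> ((1/3)*val + (acc - 8) >= -3 or (1/3)*val + (2*val + 2) >= 3) must hold; in canonical form it is acc + 2*cnt = 12 -> (acc + (1/3)*val >= 5 or (7/3)*val >= 1).
Before assert cnt + 7 < 9: cnt < 2 and (acc + 2*cnt = 12 -> (acc + (1/3)*val >= 5 or (7/3)*val >= 1))
Before acc := val + val + 3: cnt < 2 and (2*cnt + 2*val = 9 -> ((7/3)*val >= 2 or (7/3)*val >= 1))
Before skip: cnt < 2 and (2*cnt + 2*val = 9 -> ((7/3)*val >= 2 or (7/3)*val >= 1))
Answer: WP = cnt < 2 and (2*cnt + 2*val = 9 -> ((7/3)*val >= 2 or (7/3)*val >= 1))


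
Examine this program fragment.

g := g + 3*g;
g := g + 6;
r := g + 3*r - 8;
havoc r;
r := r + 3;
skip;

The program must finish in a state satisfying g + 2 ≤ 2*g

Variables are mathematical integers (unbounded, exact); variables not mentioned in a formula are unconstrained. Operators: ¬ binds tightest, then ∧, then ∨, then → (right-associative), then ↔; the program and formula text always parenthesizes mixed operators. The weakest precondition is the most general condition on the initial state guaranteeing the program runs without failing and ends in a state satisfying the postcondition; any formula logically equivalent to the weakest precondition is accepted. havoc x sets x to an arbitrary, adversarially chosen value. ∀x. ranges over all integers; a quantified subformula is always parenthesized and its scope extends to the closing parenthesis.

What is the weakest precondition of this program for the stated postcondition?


Working backward. After the program, the postcondition g + 2 ≤ 2*g must hold; in canonical form it is g ≥ 2.
Before skip: g ≥ 2
Before r := r + 3: g ≥ 2
Before havoc r: g ≥ 2
Before r := g + 3*r - 8: g ≥ 2
Before g := g + 6: g ≥ -4
Before g := g + 3*g: 4*g ≥ -4
Answer: WP = 4*g ≥ -4


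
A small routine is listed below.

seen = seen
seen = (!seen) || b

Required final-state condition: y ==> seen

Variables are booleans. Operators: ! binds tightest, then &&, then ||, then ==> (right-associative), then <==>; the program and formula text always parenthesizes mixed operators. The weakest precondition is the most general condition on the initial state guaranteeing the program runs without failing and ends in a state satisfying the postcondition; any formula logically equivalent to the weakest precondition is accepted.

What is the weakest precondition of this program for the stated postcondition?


Working backward. After the program, y ==> seen must hold.
Before seen := (!seen) || b: y ==> ((!seen) || b)
Before seen := seen: y ==> ((!seen) || b)
Answer: WP = y ==> ((!seen) || b)


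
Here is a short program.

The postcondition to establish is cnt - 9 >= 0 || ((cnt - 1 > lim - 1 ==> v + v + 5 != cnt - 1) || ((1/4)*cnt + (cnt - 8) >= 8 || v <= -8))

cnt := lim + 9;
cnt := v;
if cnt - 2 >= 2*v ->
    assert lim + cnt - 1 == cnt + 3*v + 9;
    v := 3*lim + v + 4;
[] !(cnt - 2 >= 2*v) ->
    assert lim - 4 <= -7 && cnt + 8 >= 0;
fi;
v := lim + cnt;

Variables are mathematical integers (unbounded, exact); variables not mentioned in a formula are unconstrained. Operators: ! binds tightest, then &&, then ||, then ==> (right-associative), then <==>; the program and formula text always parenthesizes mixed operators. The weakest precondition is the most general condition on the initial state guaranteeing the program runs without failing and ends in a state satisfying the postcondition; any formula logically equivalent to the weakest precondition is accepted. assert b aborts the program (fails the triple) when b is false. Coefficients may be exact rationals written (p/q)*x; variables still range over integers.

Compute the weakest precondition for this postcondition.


Working backward. After the program, the postcondition cnt - 9 >= 0 || ((cnt - 1 > lim - 1 ==> v + v + 5 != cnt - 1) || ((1/4)*cnt + (cnt - 8) >= 8 || v <= -8)) must hold; in canonical form it is cnt >= 9 || (cnt > lim ==> 2*v != cnt - 6) || (5/4)*cnt >= 16 || v <= -8.
Before v := lim + cnt: cnt >= 9 || (cnt > lim ==> cnt + 2*lim != -6) || (5/4)*cnt >= 16 || cnt + lim <= -8
Then branch requires lim == 3*v + 10 && (cnt >= 9 || (cnt > lim ==> cnt + 2*lim != -6) || (5/4)*cnt >= 16 || cnt + lim <= -8); else branch requires lim <= -3 && cnt >= -8 && (cnt >= 9 || (cnt > lim ==> cnt + 2*lim != -6) || (5/4)*cnt >= 16 || cnt + lim <= -8).
Before the if: (cnt >= 2*v + 2 ==> (lim == 3*v + 10 && (cnt >= 9 || (cnt > lim ==> cnt + 2*lim != -6) || (5/4)*cnt >= 16 || cnt + lim <= -8))) && ((!(cnt >= 2*v + 2)) ==> (lim <= -3 && cnt >= -8 && (cnt >= 9 || (cnt > lim ==> cnt + 2*lim != -6) || (5/4)*cnt >= 16 || cnt + lim <= -8)))
Before cnt := v: (v <= -2 ==> (lim == 3*v + 10 && (v >= 9 || (v > lim ==> 2*lim + v != -6) || (5/4)*v >= 16 || lim + v <= -8))) && ((!(v <= -2)) ==> (lim <= -3 && v >= -8 && (v >= 9 || (v > lim ==> 2*lim + v != -6) || (5/4)*v >= 16 || lim + v <= -8)))
Before cnt := lim + 9: (v <= -2 ==> (lim == 3*v + 10 && (v >= 9 || (v > lim ==> 2*lim + v != -6) || (5/4)*v >= 16 || lim + v <= -8))) && ((!(v <= -2)) ==> (lim <= -3 && v >= -8 && (v >= 9 || (v > lim ==> 2*lim + v != -6) || (5/4)*v >= 16 || lim + v <= -8)))
Answer: WP = (v <= -2 ==> (lim == 3*v + 10 && (v >= 9 || (v > lim ==> 2*lim + v != -6) || (5/4)*v >= 16 || lim + v <= -8))) && ((!(v <= -2)) ==> (lim <= -3 && v >= -8 && (v >= 9 || (v > lim ==> 2*lim + v != -6) || (5/4)*v >= 16 || lim + v <= -8)))


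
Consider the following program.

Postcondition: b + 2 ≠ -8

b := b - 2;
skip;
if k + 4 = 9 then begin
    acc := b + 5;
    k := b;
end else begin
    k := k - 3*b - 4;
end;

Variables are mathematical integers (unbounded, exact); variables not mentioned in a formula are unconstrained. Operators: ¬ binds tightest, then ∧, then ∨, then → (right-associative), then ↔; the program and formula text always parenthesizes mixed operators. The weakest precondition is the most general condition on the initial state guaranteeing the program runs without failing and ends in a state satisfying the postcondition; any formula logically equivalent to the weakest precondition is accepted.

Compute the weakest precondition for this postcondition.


Working backward. After the program, the postcondition b + 2 ≠ -8 must hold; in canonical form it is b ≠ -10.
Then branch requires b ≠ -10; else branch requires b ≠ -10.
Before the if: (k = 5 → b ≠ -10) ∧ ((¬(k = 5)) → b ≠ -10)
Before skip: (k = 5 → b ≠ -10) ∧ ((¬(k = 5)) → b ≠ -10)
Before b := b - 2: (k = 5 → b ≠ -8) ∧ ((¬(k = 5)) → b ≠ -8)
Answer: WP = (k = 5 → b ≠ -8) ∧ ((¬(k = 5)) → b ≠ -8)


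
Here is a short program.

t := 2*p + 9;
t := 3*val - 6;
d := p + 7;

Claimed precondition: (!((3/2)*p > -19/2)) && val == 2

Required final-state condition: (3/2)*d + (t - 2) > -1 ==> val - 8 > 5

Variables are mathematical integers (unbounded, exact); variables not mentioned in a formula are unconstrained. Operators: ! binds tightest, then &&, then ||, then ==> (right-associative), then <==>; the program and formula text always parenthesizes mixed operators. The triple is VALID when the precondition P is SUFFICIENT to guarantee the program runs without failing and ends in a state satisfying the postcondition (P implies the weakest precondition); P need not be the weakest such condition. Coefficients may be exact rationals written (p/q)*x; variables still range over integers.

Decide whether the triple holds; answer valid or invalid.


Working backward. After the program, the postcondition (3/2)*d + (t - 2) > -1 ==> val - 8 > 5 must hold; in canonical form it is (3/2)*d + t > 1 ==> val > 13.
Before d := p + 7: (3/2)*p + t > -19/2 ==> val > 13
Before t := 3*val - 6: (3/2)*p + 3*val > -7/2 ==> val > 13
Before t := 2*p + 9: (3/2)*p + 3*val > -7/2 ==> val > 13
The weakest precondition is (3/2)*p + 3*val > -7/2 ==> val > 13.
Check whether (!((3/2)*p > -19/2)) && val == 2 implies it.
Every state satisfying the precondition satisfies the weakest precondition: the implication holds.
Answer: valid


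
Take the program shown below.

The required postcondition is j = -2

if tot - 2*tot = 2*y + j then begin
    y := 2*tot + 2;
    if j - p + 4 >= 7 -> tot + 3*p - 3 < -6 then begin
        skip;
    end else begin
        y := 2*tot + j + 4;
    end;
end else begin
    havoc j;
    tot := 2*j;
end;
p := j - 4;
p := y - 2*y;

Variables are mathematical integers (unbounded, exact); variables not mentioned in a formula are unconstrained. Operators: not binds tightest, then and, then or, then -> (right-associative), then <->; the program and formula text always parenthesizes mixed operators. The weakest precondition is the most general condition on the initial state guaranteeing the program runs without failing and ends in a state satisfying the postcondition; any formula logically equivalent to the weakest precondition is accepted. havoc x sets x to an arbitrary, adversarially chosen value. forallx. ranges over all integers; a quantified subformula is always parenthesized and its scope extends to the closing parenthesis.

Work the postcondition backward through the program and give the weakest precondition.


Working backward. After the program, j = -2 must hold.
Before p := y - 2*y: j = -2
Before p := j - 4: j = -2
Then branch requires ((j >= p + 3 -> 3*p + tot < -3) -> j = -2) and ((not (j >= p + 3 -> 3*p + tot < -3)) -> j = -2); else branch requires forall j_1. j_1 = -2.
Before the if: (j + tot + 2*y = 0 -> (((j >= p + 3 -> 3*p + tot < -3) -> j = -2) and ((not (j >= p + 3 -> 3*p + tot < -3)) -> j = -2))) and ((not (j + tot + 2*y = 0)) -> (forall j_1. j_1 = -2))
Answer: WP = (j + tot + 2*y = 0 -> (((j >= p + 3 -> 3*p + tot < -3) -> j = -2) and ((not (j >= p + 3 -> 3*p + tot < -3)) -> j = -2))) and ((not (j + tot + 2*y = 0)) -> (forall j_1. j_1 = -2))


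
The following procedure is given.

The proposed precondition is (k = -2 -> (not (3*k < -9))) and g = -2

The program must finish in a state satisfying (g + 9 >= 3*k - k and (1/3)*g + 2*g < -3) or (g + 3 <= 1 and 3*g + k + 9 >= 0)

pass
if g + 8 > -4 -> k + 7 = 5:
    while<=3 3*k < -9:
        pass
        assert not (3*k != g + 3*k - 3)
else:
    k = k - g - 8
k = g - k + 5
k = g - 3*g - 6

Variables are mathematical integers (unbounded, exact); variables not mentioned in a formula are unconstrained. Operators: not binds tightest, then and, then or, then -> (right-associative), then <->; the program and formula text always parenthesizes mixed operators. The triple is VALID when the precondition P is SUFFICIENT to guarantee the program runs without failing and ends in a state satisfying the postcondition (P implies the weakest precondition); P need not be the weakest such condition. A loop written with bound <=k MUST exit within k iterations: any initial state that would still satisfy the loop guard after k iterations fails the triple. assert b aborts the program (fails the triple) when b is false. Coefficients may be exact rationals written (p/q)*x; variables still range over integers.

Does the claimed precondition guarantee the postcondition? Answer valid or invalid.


Working backward. After the program, the postcondition (g + 9 >= 3*k - k and (1/3)*g + 2*g < -3) or (g + 3 <= 1 and 3*g + k + 9 >= 0) must hold; in canonical form it is (g >= 2*k - 9 and (7/3)*g < -3) or (g <= -2 and 3*g + k >= -9).
Before k := g - 3*g - 6: (5*g >= -21 and (7/3)*g < -3) or (g <= -2 and g >= -3)
Before k := g - k + 5: (5*g >= -21 and (7/3)*g < -3) or (g <= -2 and g >= -3)
Then branch requires (3*k < -9 -> ((not (g != 3)) and (3*k < -9 -> ((not (g != 3)) and (3*k < -9 -> ((not (g != 3)) and (not (3*k < -9)) and ((5*g >= -21 and (7/3)*g < -3) or (g <= -2 and g >= -3)))) and ((not (3*k < -9)) -> ((5*g >= -21 and (7/3)*g < -3) or (g <= -2 and g >= -3))))) and ((not (3*k < -9)) -> ((5*g >= -21 and (7/3)*g < -3) or (g <= -2 and g >= -3))))) and ((not (3*k < -9)) -> ((5*g >= -21 and (7/3)*g < -3) or (g <= -2 and g >= -3))); else branch requires (5*g >= -21 and (7/3)*g < -3) or (g <= -2 and g >= -3).
Before the if: ((g > -12 -> k = -2) -> ((3*k < -9 -> ((not (g != 3)) and (3*k < -9 -> ((not (g != 3)) and (3*k < -9 -> ((not (g != 3)) and (not (3*k < -9)) and ((5*g >= -21 and (7/3)*g < -3) or (g <= -2 and g >= -3)))) and ((not (3*k < -9)) -> ((5*g >= -21 and (7/3)*g < -3) or (g <= -2 and g >= -3))))) and ((not (3*k < -9)) -> ((5*g >= -21 and (7/3)*g < -3) or (g <= -2 and g >= -3))))) and ((not (3*k < -9)) -> ((5*g >= -21 and (7/3)*g < -3) or (g <= -2 and g >= -3))))) and ((not (g > -12 -> k = -2)) -> ((5*g >= -21 and (7/3)*g < -3) or (g <= -2 and g >= -3)))
Before skip: ((g > -12 -> k = -2) -> ((3*k < -9 -> ((not (g != 3)) and (3*k < -9 -> ((not (g != 3)) and (3*k < -9 -> ((not (g != 3)) and (not (3*k < -9)) and ((5*g >= -21 and (7/3)*g < -3) or (g <= -2 and g >= -3)))) and ((not (3*k < -9)) -> ((5*g >= -21 and (7/3)*g < -3) or (g <= -2 and g >= -3))))) and ((not (3*k < -9)) -> ((5*g >= -21 and (7/3)*g < -3) or (g <= -2 and g >= -3))))) and ((not (3*k < -9)) -> ((5*g >= -21 and (7/3)*g < -3) or (g <= -2 and g >= -3))))) and ((not (g > -12 -> k = -2)) -> ((5*g >= -21 and (7/3)*g < -3) or (g <= -2 and g >= -3)))
The weakest precondition is ((g > -12 -> k = -2) -> ((3*k < -9 -> ((not (g != 3)) and (3*k < -9 -> ((not (g != 3)) and (3*k < -9 -> ((not (g != 3)) and (not (3*k < -9)) and ((5*g >= -21 and (7/3)*g < -3) or (g <= -2 and g >= -3)))) and ((not (3*k < -9)) -> ((5*g >= -21 and (7/3)*g < -3) or (g <= -2 and g >= -3))))) and ((not (3*k < -9)) -> ((5*g >= -21 and (7/3)*g < -3) or (g <= -2 and g >= -3))))) and ((not (3*k < -9)) -> ((5*g >= -21 and (7/3)*g < -3) or (g <= -2 and g >= -3))))) and ((not (g > -12 -> k = -2)) -> ((5*g >= -21 and (7/3)*g < -3) or (g <= -2 and g >= -3))).
Check whether (k = -2 -> (not (3*k < -9))) and g = -2 implies it.
Every state satisfying the precondition satisfies the weakest precondition: the implication holds.
Answer: valid


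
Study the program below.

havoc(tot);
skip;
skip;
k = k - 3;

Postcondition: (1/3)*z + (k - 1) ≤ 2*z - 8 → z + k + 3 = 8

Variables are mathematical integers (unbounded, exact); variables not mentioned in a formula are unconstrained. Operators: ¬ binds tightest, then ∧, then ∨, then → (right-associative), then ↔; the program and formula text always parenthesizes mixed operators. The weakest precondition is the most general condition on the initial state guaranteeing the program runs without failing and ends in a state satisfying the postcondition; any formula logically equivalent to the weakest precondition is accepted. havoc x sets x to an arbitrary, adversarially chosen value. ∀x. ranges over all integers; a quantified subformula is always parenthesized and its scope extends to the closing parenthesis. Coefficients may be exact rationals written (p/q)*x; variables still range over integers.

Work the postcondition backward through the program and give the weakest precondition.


Working backward. After the program, the postcondition (1/3)*z + (k - 1) ≤ 2*z - 8 → z + k + 3 = 8 must hold; in canonical form it is k ≤ (5/3)*z - 7 → k + z = 5.
Before k := k - 3: k ≤ (5/3)*z - 4 → k + z = 8
Before skip: k ≤ (5/3)*z - 4 → k + z = 8
Before skip: k ≤ (5/3)*z - 4 → k + z = 8
Before havoc tot: k ≤ (5/3)*z - 4 → k + z = 8
Answer: WP = k ≤ (5/3)*z - 4 → k + z = 8


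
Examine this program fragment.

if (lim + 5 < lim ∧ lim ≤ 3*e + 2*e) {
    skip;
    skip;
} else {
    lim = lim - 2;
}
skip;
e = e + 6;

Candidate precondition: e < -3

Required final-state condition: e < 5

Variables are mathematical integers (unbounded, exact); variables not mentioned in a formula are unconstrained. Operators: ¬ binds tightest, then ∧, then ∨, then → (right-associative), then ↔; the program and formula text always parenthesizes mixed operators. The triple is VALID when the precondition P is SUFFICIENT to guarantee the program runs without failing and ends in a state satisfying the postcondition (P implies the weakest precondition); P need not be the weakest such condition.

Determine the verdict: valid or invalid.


Working backward. After the program, e < 5 must hold.
Before e := e + 6: e < -1
Before skip: e < -1
Then branch requires e < -1; else branch requires e < -1.
Before the if: e < -1
The weakest precondition is e < -1.
Check whether e < -3 implies it.
Every state satisfying the precondition satisfies the weakest precondition: the implication holds.
Answer: valid


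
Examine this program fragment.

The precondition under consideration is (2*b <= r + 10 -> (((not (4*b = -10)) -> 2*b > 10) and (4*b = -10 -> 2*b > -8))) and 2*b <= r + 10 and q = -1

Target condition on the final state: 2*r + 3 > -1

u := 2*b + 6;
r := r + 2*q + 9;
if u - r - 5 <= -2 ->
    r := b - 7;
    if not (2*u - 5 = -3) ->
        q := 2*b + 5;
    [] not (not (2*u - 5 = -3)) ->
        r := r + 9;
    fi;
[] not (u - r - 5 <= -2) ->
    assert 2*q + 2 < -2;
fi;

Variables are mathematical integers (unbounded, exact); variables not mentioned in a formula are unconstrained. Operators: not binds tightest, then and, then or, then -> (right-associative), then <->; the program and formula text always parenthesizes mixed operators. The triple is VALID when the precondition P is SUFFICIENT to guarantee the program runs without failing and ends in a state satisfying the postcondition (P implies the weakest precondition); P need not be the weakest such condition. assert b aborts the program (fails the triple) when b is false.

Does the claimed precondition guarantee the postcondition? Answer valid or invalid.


Working backward. After the program, the postcondition 2*r + 3 > -1 must hold; in canonical form it is 2*r > -4.
Then branch requires ((not (2*u = 2)) -> 2*b > 10) and (2*u = 2 -> 2*b > -8); else branch requires 2*q < -4 and 2*r > -4.
Before the if: (u <= r + 3 -> (((not (2*u = 2)) -> 2*b > 10) and (2*u = 2 -> 2*b > -8))) and ((not (u <= r + 3)) -> (2*q < -4 and 2*r > -4))
Before r := r + 2*q + 9: (u <= 2*q + r + 12 -> (((not (2*u = 2)) -> 2*b > 10) and (2*u = 2 -> 2*b > -8))) and ((not (u <= 2*q + r + 12)) -> (2*q < -4 and 4*q + 2*r > -22))
Before u := 2*b + 6: (2*b <= 2*q + r + 6 -> (((not (4*b = -10)) -> 2*b > 10) and (4*b = -10 -> 2*b > -8))) and ((not (2*b <= 2*q + r + 6)) -> (2*q < -4 and 4*q + 2*r > -22))
The weakest precondition is (2*b <= 2*q + r + 6 -> (((not (4*b = -10)) -> 2*b > 10) and (4*b = -10 -> 2*b > -8))) and ((not (2*b <= 2*q + r + 6)) -> (2*q < -4 and 4*q + 2*r > -22)).
Check whether (2*b <= r + 10 -> (((not (4*b = -10)) -> 2*b > 10) and (4*b = -10 -> 2*b > -8))) and 2*b <= r + 10 and q = -1 implies it.
Countermodel: at the initial state b = 6, q = -1, r = 2, the precondition holds but the weakest precondition fails.
Answer: invalid


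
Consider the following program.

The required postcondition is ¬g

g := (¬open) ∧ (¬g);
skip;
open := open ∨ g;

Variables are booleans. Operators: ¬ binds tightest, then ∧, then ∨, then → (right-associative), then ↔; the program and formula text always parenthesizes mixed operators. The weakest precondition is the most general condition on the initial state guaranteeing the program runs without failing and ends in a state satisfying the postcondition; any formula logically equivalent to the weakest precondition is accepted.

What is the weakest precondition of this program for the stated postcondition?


Working backward. After the program, ¬g must hold.
Before open := open ∨ g: ¬g
Before skip: ¬g
Before g := (¬open) ∧ (¬g): ¬((¬open) ∧ (¬g))
Answer: WP = ¬((¬open) ∧ (¬g))


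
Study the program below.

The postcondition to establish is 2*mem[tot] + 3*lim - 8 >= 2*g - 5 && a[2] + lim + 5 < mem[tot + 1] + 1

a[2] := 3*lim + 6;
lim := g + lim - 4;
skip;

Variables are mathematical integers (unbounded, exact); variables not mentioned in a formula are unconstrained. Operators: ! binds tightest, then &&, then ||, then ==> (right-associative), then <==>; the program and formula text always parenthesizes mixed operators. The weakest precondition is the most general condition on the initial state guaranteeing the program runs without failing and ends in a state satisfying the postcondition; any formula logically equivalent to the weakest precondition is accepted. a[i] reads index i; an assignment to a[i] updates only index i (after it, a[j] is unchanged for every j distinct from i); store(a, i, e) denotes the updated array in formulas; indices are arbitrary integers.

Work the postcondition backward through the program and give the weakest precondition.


Working backward. After the program, the postcondition 2*mem[tot] + 3*lim - 8 >= 2*g - 5 && a[2] + lim + 5 < mem[tot + 1] + 1 must hold; in canonical form it is 2*mem[tot] + 3*lim >= 2*g + 3 && a[2] + lim < mem[tot + 1] - 4.
Before skip: 2*mem[tot] + 3*lim >= 2*g + 3 && a[2] + lim < mem[tot + 1] - 4
Before lim := g + lim - 4: 2*mem[tot] + g + 3*lim >= 15 && a[2] + g + lim < mem[tot + 1]
Before a[2] := 3*lim + 6: 2*mem[tot] + g + 3*lim >= 15 && g + 4*lim < mem[tot + 1] - 6
Answer: WP = 2*mem[tot] + g + 3*lim >= 15 && g + 4*lim < mem[tot + 1] - 6


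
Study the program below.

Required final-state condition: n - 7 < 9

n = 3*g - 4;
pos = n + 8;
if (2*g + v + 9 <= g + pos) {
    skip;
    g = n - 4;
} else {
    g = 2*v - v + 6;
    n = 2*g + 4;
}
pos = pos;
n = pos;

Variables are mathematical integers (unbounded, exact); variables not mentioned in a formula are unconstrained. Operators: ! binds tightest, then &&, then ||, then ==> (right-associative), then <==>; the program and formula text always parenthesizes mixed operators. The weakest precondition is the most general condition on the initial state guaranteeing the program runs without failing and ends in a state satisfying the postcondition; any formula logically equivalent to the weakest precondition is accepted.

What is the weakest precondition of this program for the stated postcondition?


Working backward. After the program, the postcondition n - 7 < 9 must hold; in canonical form it is n < 16.
Before n := pos: pos < 16
Before pos := pos: pos < 16
Then branch requires pos < 16; else branch requires pos < 16.
Before the if: (g + v <= pos - 9 ==> pos < 16) && ((!(g + v <= pos - 9)) ==> pos < 16)
Before pos := n + 8: (g + v <= n - 1 ==> n < 8) && ((!(g + v <= n - 1)) ==> n < 8)
Before n := 3*g - 4: (v <= 2*g - 5 ==> 3*g < 12) && ((!(v <= 2*g - 5)) ==> 3*g < 12)
Answer: WP = (v <= 2*g - 5 ==> 3*g < 12) && ((!(v <= 2*g - 5)) ==> 3*g < 12)


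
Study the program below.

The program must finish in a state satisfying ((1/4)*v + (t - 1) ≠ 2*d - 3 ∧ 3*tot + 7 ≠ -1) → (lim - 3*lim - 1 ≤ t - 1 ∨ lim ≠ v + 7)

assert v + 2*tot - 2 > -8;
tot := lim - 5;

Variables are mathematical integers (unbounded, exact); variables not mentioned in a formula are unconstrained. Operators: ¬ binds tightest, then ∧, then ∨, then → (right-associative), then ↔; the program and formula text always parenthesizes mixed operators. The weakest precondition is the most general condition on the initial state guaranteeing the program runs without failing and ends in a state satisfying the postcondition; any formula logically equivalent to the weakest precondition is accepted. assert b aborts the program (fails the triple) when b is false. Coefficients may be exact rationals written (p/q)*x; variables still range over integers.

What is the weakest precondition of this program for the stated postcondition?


Working backward. After the program, the postcondition ((1/4)*v + (t - 1) ≠ 2*d - 3 ∧ 3*tot + 7 ≠ -1) → (lim - 3*lim - 1 ≤ t - 1 ∨ lim ≠ v + 7) must hold; in canonical form it is (t + (1/4)*v ≠ 2*d - 2 ∧ 3*tot ≠ -8) → (2*lim + t ≥ 0 ∨ lim ≠ v + 7).
Before tot := lim - 5: (t + (1/4)*v ≠ 2*d - 2 ∧ 3*lim ≠ 7) → (2*lim + t ≥ 0 ∨ lim ≠ v + 7)
Before assert v + 2*tot - 2 > -8: 2*tot + v > -6 ∧ ((t + (1/4)*v ≠ 2*d - 2 ∧ 3*lim ≠ 7) → (2*lim + t ≥ 0 ∨ lim ≠ v + 7))
Answer: WP = 2*tot + v > -6 ∧ ((t + (1/4)*v ≠ 2*d - 2 ∧ 3*lim ≠ 7) → (2*lim + t ≥ 0 ∨ lim ≠ v + 7))


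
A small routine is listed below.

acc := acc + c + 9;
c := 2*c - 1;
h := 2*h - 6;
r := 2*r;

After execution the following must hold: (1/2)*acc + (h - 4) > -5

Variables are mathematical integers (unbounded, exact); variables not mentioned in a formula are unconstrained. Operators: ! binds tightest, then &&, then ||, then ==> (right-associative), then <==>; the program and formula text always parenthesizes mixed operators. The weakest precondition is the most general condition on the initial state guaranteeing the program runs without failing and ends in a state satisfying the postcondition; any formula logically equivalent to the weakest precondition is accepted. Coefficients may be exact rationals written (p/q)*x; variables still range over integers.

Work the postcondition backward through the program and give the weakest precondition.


Working backward. After the program, the postcondition (1/2)*acc + (h - 4) > -5 must hold; in canonical form it is (1/2)*acc + h > -1.
Before r := 2*r: (1/2)*acc + h > -1
Before h := 2*h - 6: (1/2)*acc + 2*h > 5
Before c := 2*c - 1: (1/2)*acc + 2*h > 5
Before acc := acc + c + 9: (1/2)*acc + (1/2)*c + 2*h > 1/2
Answer: WP = (1/2)*acc + (1/2)*c + 2*h > 1/2


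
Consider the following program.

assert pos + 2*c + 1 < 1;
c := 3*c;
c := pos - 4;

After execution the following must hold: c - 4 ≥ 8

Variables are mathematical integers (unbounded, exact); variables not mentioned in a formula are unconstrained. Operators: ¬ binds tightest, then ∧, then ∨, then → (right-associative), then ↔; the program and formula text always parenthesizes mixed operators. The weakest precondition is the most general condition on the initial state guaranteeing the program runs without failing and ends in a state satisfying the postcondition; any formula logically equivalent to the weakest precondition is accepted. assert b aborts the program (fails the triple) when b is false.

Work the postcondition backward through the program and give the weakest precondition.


Working backward. After the program, the postcondition c - 4 ≥ 8 must hold; in canonical form it is c ≥ 12.
Before c := pos - 4: pos ≥ 16
Before c := 3*c: pos ≥ 16
Before assert pos + 2*c + 1 < 1: 2*c + pos < 0 ∧ pos ≥ 16
Answer: WP = 2*c + pos < 0 ∧ pos ≥ 16


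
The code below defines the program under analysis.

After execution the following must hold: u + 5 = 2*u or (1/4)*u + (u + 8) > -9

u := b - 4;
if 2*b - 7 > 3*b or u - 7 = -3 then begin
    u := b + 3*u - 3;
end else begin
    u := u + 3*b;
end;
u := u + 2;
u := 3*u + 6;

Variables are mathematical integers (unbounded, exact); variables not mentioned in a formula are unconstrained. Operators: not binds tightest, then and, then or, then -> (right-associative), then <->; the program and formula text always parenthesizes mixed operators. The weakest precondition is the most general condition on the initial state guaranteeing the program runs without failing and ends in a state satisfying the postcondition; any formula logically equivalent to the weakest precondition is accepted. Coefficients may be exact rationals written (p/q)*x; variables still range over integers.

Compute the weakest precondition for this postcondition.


Working backward. After the program, the postcondition u + 5 = 2*u or (1/4)*u + (u + 8) > -9 must hold; in canonical form it is u = 5 or (5/4)*u > -17.
Before u := 3*u + 6: 3*u = -1 or (15/4)*u > -49/2
Before u := u + 2: 3*u = -7 or (15/4)*u > -32
Then branch requires 3*b + 9*u = 2 or (15/4)*b + (45/4)*u > -83/4; else branch requires 9*b + 3*u = -7 or (45/4)*b + (15/4)*u > -32.
Before the if: ((b < -7 or u = 4) -> (3*b + 9*u = 2 or (15/4)*b + (45/4)*u > -83/4)) and ((not (b < -7 or u = 4)) -> (9*b + 3*u = -7 or (45/4)*b + (15/4)*u > -32))
Before u := b - 4: ((b < -7 or b = 8) -> (12*b = 38 or 15*b > 97/4)) and ((not (b < -7 or b = 8)) -> (12*b = 5 or 15*b > -17))
Answer: WP = ((b < -7 or b = 8) -> (12*b = 38 or 15*b > 97/4)) and ((not (b < -7 or b = 8)) -> (12*b = 5 or 15*b > -17))


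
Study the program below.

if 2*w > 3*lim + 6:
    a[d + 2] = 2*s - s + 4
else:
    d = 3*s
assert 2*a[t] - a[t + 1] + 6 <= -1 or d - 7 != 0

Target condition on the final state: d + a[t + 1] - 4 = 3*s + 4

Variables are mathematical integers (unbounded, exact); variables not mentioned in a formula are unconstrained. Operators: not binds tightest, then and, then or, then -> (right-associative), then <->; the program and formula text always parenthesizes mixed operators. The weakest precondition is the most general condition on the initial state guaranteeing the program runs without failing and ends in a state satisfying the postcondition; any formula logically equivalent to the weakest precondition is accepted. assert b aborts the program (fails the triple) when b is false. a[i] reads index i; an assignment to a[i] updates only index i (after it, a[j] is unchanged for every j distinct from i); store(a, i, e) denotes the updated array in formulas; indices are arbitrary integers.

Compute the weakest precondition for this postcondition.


Working backward. After the program, the postcondition d + a[t + 1] - 4 = 3*s + 4 must hold; in canonical form it is a[t + 1] + d = 3*s + 8.
Before assert 2*a[t] - a[t + 1] + 6 <= -1 or d - 7 != 0: (2*a[t] <= a[t + 1] - 7 or d != 7) and a[t + 1] + d = 3*s + 8
Then branch requires (2*store(a, d + 2, s + 4)[t] <= store(a, d + 2, s + 4)[t + 1] - 7 or d != 7) and store(a, d + 2, s + 4)[t + 1] + d = 3*s + 8; else branch requires (2*a[t] <= a[t + 1] - 7 or 3*s != 7) and a[t + 1] = 8.
Before the if: (2*w > 3*lim + 6 -> ((2*store(a, d + 2, s + 4)[t] <= store(a, d + 2, s + 4)[t + 1] - 7 or d != 7) and store(a, d + 2, s + 4)[t + 1] + d = 3*s + 8)) and ((not (2*w > 3*lim + 6)) -> ((2*a[t] <= a[t + 1] - 7 or 3*s != 7) and a[t + 1] = 8))
Answer: WP = (2*w > 3*lim + 6 -> ((2*store(a, d + 2, s + 4)[t] <= store(a, d + 2, s + 4)[t + 1] - 7 or d != 7) and store(a, d + 2, s + 4)[t + 1] + d = 3*s + 8)) and ((not (2*w > 3*lim + 6)) -> ((2*a[t] <= a[t + 1] - 7 or 3*s != 7) and a[t + 1] = 8))
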